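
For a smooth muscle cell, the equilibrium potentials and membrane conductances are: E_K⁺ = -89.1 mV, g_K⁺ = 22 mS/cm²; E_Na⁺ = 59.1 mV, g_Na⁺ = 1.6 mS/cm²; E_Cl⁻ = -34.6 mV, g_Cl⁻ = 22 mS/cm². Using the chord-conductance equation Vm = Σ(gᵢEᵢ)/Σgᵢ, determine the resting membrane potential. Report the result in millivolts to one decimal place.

Σ gᵢEᵢ = 22·(-89.1) + 1.6·(59.1) + 22·(-34.6) = -2626.84
Σ gᵢ = 22 + 1.6 + 22 = 45.6
Vm = -2626.84 / 45.6 = -57.61 mV

-57.6 mV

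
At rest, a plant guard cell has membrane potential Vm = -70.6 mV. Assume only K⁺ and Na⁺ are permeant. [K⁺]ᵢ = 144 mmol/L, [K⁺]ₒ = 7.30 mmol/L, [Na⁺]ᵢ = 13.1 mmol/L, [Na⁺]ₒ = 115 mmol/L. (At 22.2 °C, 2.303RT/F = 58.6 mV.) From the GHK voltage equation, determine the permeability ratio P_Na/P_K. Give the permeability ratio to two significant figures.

Let α = P_Na/P_K. GHK: Vm = 58.6·log₁₀[(Kₒ + α·Naₒ)/(Kᵢ + α·Naᵢ)].
10^(Vm/58.6) = 10^(-70.6/58.6) = 0.062405
So 0.062405·(Kᵢ + α·Naᵢ) = Kₒ + α·Naₒ → α = (0.062405·144.0 − 7.3) / (115.0 − 0.062405·13.1)
α = (8.986 − 7.3) / (115.0 − 0.8175) = 1.686/114.2 = 0.01477

0.015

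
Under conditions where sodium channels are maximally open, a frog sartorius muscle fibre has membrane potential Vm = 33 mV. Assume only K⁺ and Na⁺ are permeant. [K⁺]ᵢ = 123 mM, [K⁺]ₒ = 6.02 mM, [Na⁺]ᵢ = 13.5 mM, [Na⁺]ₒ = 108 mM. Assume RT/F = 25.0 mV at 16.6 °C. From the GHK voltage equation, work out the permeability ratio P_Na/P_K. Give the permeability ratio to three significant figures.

Let α = P_Na/P_K. GHK: Vm = 25.0·ln[(Kₒ + α·Naₒ)/(Kᵢ + α·Naᵢ)].
e^(Vm/25.0) = e^(33.0/25.0) = 3.7434
So 3.7434·(Kᵢ + α·Naᵢ) = Kₒ + α·Naₒ → α = (3.7434·123.0 − 6.02) / (108.0 − 3.7434·13.5)
α = (460.4 − 6.02) / (108.0 − 50.54) = 454.4/57.46 = 7.908

7.91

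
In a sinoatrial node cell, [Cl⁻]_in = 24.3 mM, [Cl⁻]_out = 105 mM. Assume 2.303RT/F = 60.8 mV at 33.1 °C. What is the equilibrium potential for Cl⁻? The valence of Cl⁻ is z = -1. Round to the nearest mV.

-39 mV

E = (60.8/z) · log₁₀([Cl⁻]_out/[Cl⁻]_in) with z = -1.
For an anion, dividing by z = -1 reverses the sign.
= (60.8/-1) · log₁₀(105/24.3) = -60.80 · log₁₀(4.321)
= -60.80 · (0.6356) = -38.64 mV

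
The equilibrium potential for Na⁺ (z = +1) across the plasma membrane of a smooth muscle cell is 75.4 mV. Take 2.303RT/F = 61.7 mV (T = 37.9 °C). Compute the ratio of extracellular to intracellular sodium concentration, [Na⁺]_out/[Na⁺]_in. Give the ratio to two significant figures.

log₁₀([out]/[in]) = E·z/(61.7) = 75.4 × 1 / 61.7 = 1.2220
[out]/[in] = 10^(1.2220) = 16.67

17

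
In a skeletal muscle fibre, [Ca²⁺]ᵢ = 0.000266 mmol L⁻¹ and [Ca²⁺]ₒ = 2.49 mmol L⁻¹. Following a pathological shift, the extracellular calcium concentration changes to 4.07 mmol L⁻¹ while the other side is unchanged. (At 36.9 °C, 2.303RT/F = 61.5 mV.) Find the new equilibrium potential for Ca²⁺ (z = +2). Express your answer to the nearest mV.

129 mV

After the shift: [Ca²⁺]_out = 4.07, [Ca²⁺]_in = 0.000266 mmol L⁻¹.
E_new = (61.5/2)·log₁₀(4.07/0.000266) = 30.75 · (4.1847) = 128.68 mV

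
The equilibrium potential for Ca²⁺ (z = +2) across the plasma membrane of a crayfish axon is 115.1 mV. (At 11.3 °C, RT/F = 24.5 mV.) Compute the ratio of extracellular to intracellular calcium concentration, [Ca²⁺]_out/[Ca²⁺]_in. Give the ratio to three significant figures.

12000

ln([out]/[in]) = E·z/(24.5) = 115.1 × 2 / 24.5 = 9.3959
[out]/[in] = e^(9.3959) = 1.204e+04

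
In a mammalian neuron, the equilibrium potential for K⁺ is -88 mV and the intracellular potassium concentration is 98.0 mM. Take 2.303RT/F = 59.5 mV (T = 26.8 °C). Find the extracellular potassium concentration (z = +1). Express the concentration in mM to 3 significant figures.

3.25 mM

Nernst: E = (59.5/1) · log₁₀([out]/[in]), so log₁₀([out]/[in]) = -88.0 × 1 / 59.5 = -1.4790.
[out]/[in] = 10^(-1.4790) = 0.03319.
[out] = 0.03319 × 98.0 = 3.253 mM.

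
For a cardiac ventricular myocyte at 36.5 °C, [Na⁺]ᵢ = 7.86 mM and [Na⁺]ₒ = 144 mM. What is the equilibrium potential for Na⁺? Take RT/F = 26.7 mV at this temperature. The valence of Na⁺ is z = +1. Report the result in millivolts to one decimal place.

E = (26.7/z) · ln([Na⁺]_out/[Na⁺]_in) with z = +1.
= (26.7/1) · ln(144/7.86) = 26.70 · ln(18.32)
= 26.70 · (2.9080) = 77.64 mV

77.6 mV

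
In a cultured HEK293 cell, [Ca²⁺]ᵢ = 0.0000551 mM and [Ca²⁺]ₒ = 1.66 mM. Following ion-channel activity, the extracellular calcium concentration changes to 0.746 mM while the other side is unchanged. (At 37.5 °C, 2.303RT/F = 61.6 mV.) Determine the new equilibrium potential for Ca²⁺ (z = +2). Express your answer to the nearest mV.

127 mV

After the shift: [Ca²⁺]_out = 0.746, [Ca²⁺]_in = 0.0000551 mM.
E_new = (61.6/2)·log₁₀(0.746/0.0000551) = 30.80 · (4.1316) = 127.25 mV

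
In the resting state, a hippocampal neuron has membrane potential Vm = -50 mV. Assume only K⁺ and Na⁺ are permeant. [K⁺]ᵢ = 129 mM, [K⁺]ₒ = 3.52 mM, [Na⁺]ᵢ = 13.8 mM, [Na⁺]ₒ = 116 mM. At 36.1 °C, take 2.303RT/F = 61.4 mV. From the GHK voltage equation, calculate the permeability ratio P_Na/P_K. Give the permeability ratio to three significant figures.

0.143

Let α = P_Na/P_K. GHK: Vm = 61.4·log₁₀[(Kₒ + α·Naₒ)/(Kᵢ + α·Naᵢ)].
10^(Vm/61.4) = 10^(-50.0/61.4) = 0.15334
So 0.15334·(Kᵢ + α·Naᵢ) = Kₒ + α·Naₒ → α = (0.15334·129.0 − 3.52) / (116.0 − 0.15334·13.8)
α = (19.78 − 3.52) / (116.0 − 2.116) = 16.26/113.9 = 0.1428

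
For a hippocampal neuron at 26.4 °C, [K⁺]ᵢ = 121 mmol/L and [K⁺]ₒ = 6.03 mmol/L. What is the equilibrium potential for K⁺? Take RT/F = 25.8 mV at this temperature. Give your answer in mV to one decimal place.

E = (25.8/z) · ln([K⁺]_out/[K⁺]_in) with z = +1.
= (25.8/1) · ln(6.03/121) = 25.80 · ln(0.04983)
= 25.80 · (-2.9990) = -77.38 mV

-77.4 mV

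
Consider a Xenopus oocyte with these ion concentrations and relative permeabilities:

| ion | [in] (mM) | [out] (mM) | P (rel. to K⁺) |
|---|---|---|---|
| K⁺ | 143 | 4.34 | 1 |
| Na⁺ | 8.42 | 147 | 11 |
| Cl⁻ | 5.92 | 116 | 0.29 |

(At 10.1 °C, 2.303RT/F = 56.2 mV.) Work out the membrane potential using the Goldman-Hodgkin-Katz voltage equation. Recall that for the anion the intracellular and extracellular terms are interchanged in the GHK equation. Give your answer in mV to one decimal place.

Vm = 56.2 · log₁₀[(Σ P·[cation]ₒ + Σ P·[anion]ᵢ) / (Σ P·[cation]ᵢ + Σ P·[anion]ₒ)]
Numerator = 1×4.34 + 11×147 + 0.29×5.92 = 1623
Denominator = 1×143 + 11×8.42 + 0.29×116 = 269.3
Vm = 56.2 · log₁₀(6.0278) = 56.2 × (0.7802) = 43.85 mV

43.8 mV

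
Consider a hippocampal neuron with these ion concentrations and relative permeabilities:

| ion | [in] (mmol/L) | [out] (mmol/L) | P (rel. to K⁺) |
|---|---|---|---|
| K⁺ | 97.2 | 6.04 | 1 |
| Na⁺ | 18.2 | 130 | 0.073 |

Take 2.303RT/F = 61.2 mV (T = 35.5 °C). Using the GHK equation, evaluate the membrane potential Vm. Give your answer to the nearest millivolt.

-49 mV

Vm = 61.2 · log₁₀[(Σ P·[cation]ₒ + Σ P·[anion]ᵢ) / (Σ P·[cation]ᵢ + Σ P·[anion]ₒ)]
Numerator = 1×6.04 + 0.073×130 = 15.53
Denominator = 1×97.2 + 0.073×18.2 = 98.53
Vm = 61.2 · log₁₀(0.15762) = 61.2 × (-0.8024) = -49.11 mV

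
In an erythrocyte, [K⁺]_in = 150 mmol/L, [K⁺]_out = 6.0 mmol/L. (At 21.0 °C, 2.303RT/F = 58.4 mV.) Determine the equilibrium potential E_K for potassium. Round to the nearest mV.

E = (58.4/z) · log₁₀([K⁺]_out/[K⁺]_in) with z = +1.
= (58.4/1) · log₁₀(6.0/150) = 58.40 · log₁₀(0.04)
= 58.40 · (-1.3979) = -81.64 mV

-82 mV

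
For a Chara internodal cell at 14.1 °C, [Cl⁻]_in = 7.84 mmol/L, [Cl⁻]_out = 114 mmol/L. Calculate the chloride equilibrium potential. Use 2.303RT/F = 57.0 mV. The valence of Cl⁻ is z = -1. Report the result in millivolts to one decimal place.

-66.3 mV

E = (57.0/z) · log₁₀([Cl⁻]_out/[Cl⁻]_in) with z = -1.
For an anion, dividing by z = -1 reverses the sign.
= (57.0/-1) · log₁₀(114/7.84) = -57.00 · log₁₀(14.54)
= -57.00 · (1.1626) = -66.27 mV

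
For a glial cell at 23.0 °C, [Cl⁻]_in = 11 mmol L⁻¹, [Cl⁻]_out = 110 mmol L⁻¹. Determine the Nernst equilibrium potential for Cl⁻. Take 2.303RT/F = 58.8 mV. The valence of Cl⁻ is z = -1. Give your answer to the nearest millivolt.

E = (58.8/z) · log₁₀([Cl⁻]_out/[Cl⁻]_in) with z = -1.
For an anion, dividing by z = -1 reverses the sign.
= (58.8/-1) · log₁₀(110/11) = -58.80 · log₁₀(10)
= -58.80 · (1.0000) = -58.80 mV

-59 mV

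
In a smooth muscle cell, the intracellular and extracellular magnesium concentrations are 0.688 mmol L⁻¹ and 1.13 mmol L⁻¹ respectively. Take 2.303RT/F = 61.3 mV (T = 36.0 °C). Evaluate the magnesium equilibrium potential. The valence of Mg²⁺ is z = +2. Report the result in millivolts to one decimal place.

E = (61.3/z) · log₁₀([Mg²⁺]_out/[Mg²⁺]_in) with z = +2.
= (61.3/2) · log₁₀(1.13/0.688) = 30.65 · log₁₀(1.642)
= 30.65 · (0.2155) = 6.60 mV

6.6 mV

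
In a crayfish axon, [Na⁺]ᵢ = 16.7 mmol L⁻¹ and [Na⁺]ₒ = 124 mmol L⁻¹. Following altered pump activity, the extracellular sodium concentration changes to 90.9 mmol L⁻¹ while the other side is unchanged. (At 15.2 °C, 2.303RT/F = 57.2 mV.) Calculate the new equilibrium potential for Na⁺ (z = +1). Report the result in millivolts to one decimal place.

After the shift: [Na⁺]_out = 90.9, [Na⁺]_in = 16.7 mmol L⁻¹.
E_new = (57.2/1)·log₁₀(90.9/16.7) = 57.20 · (0.7358) = 42.09 mV

42.1 mV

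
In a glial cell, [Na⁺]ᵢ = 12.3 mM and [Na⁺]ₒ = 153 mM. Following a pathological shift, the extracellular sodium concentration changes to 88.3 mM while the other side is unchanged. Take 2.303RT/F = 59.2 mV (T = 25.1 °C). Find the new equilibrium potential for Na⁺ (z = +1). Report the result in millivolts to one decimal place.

50.7 mV

After the shift: [Na⁺]_out = 88.3, [Na⁺]_in = 12.3 mM.
E_new = (59.2/1)·log₁₀(88.3/12.3) = 59.20 · (0.8561) = 50.68 mV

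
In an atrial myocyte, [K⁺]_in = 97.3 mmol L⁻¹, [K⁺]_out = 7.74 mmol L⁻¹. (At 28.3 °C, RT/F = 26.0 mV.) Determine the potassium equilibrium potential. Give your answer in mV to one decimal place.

-65.8 mV

E = (26.0/z) · ln([K⁺]_out/[K⁺]_in) with z = +1.
= (26.0/1) · ln(7.74/97.3) = 26.00 · ln(0.07955)
= 26.00 · (-2.5314) = -65.82 mV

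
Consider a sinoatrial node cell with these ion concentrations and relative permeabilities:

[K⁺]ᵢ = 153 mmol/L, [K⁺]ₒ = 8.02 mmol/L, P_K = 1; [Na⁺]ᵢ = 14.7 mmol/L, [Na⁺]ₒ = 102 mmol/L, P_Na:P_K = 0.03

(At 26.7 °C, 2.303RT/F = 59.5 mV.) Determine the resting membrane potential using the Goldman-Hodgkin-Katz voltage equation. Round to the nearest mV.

Vm = 59.5 · log₁₀[(Σ P·[cation]ₒ + Σ P·[anion]ᵢ) / (Σ P·[cation]ᵢ + Σ P·[anion]ₒ)]
Numerator = 1×8.02 + 0.03×102 = 11.08
Denominator = 1×153 + 0.03×14.7 = 153.4
Vm = 59.5 · log₁₀(0.07221) = 59.5 × (-1.1414) = -67.91 mV

-68 mV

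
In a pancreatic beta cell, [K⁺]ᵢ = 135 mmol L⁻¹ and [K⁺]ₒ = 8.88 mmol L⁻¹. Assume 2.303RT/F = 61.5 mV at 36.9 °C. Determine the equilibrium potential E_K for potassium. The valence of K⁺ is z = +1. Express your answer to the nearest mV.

E = (61.5/z) · log₁₀([K⁺]_out/[K⁺]_in) with z = +1.
= (61.5/1) · log₁₀(8.88/135) = 61.50 · log₁₀(0.06578)
= 61.50 · (-1.1819) = -72.69 mV

-73 mV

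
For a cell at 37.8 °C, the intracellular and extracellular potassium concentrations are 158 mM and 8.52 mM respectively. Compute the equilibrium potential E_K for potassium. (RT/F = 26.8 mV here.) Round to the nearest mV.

-78 mV

E = (26.8/z) · ln([K⁺]_out/[K⁺]_in) with z = +1.
= (26.8/1) · ln(8.52/158) = 26.80 · ln(0.05392)
= 26.80 · (-2.9202) = -78.26 mV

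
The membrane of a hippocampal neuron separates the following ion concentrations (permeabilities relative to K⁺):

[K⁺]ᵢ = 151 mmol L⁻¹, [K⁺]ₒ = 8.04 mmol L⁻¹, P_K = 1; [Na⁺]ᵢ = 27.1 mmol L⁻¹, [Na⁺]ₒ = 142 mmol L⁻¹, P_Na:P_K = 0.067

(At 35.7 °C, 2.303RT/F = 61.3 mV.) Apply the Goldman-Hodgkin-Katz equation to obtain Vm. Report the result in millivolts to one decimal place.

-57.6 mV

Vm = 61.3 · log₁₀[(Σ P·[cation]ₒ + Σ P·[anion]ᵢ) / (Σ P·[cation]ᵢ + Σ P·[anion]ₒ)]
Numerator = 1×8.04 + 0.067×142 = 17.55
Denominator = 1×151 + 0.067×27.1 = 152.8
Vm = 61.3 · log₁₀(0.11487) = 61.3 × (-0.9398) = -57.61 mV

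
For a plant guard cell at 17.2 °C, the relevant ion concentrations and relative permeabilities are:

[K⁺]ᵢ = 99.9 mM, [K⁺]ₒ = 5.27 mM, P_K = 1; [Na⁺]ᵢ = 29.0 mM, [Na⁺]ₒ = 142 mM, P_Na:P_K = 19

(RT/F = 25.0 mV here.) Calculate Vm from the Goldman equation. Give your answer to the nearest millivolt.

Vm = 25.0 · ln[(Σ P·[cation]ₒ + Σ P·[anion]ᵢ) / (Σ P·[cation]ᵢ + Σ P·[anion]ₒ)]
Numerator = 1×5.27 + 19×142 = 2703
Denominator = 1×99.9 + 19×29.0 = 650.9
Vm = 25.0 · ln(4.1531) = 25.0 × (1.4239) = 35.60 mV

36 mV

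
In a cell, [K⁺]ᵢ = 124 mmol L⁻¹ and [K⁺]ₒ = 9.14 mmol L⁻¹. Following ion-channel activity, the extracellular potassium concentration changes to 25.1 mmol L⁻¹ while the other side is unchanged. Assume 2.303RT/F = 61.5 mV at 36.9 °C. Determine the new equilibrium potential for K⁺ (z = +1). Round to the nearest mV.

After the shift: [K⁺]_out = 25.1, [K⁺]_in = 124 mmol L⁻¹.
E_new = (61.5/1)·log₁₀(25.1/124) = 61.50 · (-0.6937) = -42.67 mV

-43 mV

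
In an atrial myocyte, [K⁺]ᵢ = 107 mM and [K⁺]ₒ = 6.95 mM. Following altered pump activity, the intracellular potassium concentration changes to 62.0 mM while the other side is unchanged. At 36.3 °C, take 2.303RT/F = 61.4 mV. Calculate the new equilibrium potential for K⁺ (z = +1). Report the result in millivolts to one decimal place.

-58.4 mV

After the shift: [K⁺]_out = 6.95, [K⁺]_in = 62.0 mM.
E_new = (61.4/1)·log₁₀(6.95/62.0) = 61.40 · (-0.9504) = -58.35 mV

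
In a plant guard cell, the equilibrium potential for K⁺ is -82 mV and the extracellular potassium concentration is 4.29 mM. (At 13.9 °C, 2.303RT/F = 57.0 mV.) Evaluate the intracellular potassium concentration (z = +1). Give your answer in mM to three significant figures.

118 mM

Nernst: E = (57.0/1) · log₁₀([out]/[in]), so log₁₀([out]/[in]) = -82.0 × 1 / 57.0 = -1.4386.
[out]/[in] = 10^(-1.4386) = 0.03643.
[in] = 4.29 / 0.03643 = 117.8 mM.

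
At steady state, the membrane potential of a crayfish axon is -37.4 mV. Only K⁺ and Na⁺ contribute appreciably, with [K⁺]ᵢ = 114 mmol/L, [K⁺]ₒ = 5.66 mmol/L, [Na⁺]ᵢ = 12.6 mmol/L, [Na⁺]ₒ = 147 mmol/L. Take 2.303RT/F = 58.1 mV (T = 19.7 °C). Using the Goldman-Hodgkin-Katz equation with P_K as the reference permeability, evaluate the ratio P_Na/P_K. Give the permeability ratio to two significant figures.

Let α = P_Na/P_K. GHK: Vm = 58.1·log₁₀[(Kₒ + α·Naₒ)/(Kᵢ + α·Naᵢ)].
10^(Vm/58.1) = 10^(-37.4/58.1) = 0.22713
So 0.22713·(Kᵢ + α·Naᵢ) = Kₒ + α·Naₒ → α = (0.22713·114.0 − 5.66) / (147.0 − 0.22713·12.6)
α = (25.89 − 5.66) / (147.0 − 2.862) = 20.23/144.1 = 0.1404

0.14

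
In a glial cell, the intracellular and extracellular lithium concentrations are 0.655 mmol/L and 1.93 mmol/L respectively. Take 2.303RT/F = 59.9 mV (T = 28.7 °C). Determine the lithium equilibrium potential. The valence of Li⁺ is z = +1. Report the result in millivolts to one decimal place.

28.1 mV

E = (59.9/z) · log₁₀([Li⁺]_out/[Li⁺]_in) with z = +1.
= (59.9/1) · log₁₀(1.93/0.655) = 59.90 · log₁₀(2.947)
= 59.90 · (0.4693) = 28.11 mV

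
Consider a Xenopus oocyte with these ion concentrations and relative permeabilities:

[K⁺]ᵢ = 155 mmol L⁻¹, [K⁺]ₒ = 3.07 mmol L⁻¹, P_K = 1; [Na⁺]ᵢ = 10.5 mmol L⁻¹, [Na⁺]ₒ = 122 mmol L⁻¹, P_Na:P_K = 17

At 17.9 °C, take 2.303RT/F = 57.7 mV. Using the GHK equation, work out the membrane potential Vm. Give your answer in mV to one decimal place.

Vm = 57.7 · log₁₀[(Σ P·[cation]ₒ + Σ P·[anion]ᵢ) / (Σ P·[cation]ᵢ + Σ P·[anion]ₒ)]
Numerator = 1×3.07 + 17×122 = 2077
Denominator = 1×155 + 17×10.5 = 333.5
Vm = 57.7 · log₁₀(6.2281) = 57.7 × (0.7944) = 45.83 mV

45.8 mV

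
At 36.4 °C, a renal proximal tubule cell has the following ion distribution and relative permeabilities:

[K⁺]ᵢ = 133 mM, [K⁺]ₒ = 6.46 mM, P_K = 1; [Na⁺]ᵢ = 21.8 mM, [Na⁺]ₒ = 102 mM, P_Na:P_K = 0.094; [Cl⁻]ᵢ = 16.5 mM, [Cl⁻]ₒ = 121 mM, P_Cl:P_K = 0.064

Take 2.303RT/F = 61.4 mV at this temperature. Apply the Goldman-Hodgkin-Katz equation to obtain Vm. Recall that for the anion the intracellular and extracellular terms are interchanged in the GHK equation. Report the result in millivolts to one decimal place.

Vm = 61.4 · log₁₀[(Σ P·[cation]ₒ + Σ P·[anion]ᵢ) / (Σ P·[cation]ᵢ + Σ P·[anion]ₒ)]
Numerator = 1×6.46 + 0.094×102 + 0.064×16.5 = 17.1
Denominator = 1×133 + 0.094×21.8 + 0.064×121 = 142.8
Vm = 61.4 · log₁₀(0.11978) = 61.4 × (-0.9216) = -56.59 mV

-56.6 mV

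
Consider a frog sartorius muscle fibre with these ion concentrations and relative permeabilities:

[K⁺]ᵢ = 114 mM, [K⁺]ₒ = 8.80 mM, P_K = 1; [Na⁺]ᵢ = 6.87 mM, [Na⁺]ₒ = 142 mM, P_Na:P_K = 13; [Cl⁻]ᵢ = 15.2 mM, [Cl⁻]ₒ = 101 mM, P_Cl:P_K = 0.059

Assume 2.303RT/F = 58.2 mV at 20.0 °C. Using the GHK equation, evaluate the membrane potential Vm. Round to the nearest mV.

Vm = 58.2 · log₁₀[(Σ P·[cation]ₒ + Σ P·[anion]ᵢ) / (Σ P·[cation]ᵢ + Σ P·[anion]ₒ)]
Numerator = 1×8.80 + 13×142 + 0.059×15.2 = 1856
Denominator = 1×114 + 13×6.87 + 0.059×101 = 209.3
Vm = 58.2 · log₁₀(8.8675) = 58.2 × (0.9478) = 55.16 mV

55 mV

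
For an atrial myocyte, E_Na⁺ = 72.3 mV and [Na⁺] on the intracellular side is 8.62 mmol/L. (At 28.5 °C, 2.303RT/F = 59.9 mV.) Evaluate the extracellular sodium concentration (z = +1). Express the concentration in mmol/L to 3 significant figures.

139 mmol/L

Nernst: E = (59.9/1) · log₁₀([out]/[in]), so log₁₀([out]/[in]) = 72.3 × 1 / 59.9 = 1.2070.
[out]/[in] = 10^(1.2070) = 16.11.
[out] = 16.11 × 8.62 = 138.8 mmol/L.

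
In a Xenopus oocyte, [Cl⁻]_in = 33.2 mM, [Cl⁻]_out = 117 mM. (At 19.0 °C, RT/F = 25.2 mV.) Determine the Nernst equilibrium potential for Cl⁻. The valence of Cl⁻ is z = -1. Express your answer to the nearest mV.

E = (25.2/z) · ln([Cl⁻]_out/[Cl⁻]_in) with z = -1.
For an anion, dividing by z = -1 reverses the sign.
= (25.2/-1) · ln(117/33.2) = -25.20 · ln(3.524)
= -25.20 · (1.2596) = -31.74 mV

-32 mV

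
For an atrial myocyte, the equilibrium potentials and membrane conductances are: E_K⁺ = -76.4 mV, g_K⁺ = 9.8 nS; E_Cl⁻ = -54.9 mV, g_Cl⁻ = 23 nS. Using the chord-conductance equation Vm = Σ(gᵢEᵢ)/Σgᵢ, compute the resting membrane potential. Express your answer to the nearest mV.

Σ gᵢEᵢ = 9.8·(-76.4) + 23·(-54.9) = -2011.42
Σ gᵢ = 9.8 + 23 = 32.8
Vm = -2011.42 / 32.8 = -61.32 mV

-61 mV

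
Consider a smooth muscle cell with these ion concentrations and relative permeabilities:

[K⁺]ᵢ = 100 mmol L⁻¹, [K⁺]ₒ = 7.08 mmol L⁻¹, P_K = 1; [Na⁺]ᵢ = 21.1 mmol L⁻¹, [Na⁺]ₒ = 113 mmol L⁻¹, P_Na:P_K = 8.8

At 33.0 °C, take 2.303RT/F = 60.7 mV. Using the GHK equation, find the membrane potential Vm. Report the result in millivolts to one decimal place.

Vm = 60.7 · log₁₀[(Σ P·[cation]ₒ + Σ P·[anion]ᵢ) / (Σ P·[cation]ᵢ + Σ P·[anion]ₒ)]
Numerator = 1×7.08 + 8.8×113 = 1001
Denominator = 1×100 + 8.8×21.1 = 285.7
Vm = 60.7 · log₁₀(3.5056) = 60.7 × (0.5448) = 33.07 mV

33.1 mV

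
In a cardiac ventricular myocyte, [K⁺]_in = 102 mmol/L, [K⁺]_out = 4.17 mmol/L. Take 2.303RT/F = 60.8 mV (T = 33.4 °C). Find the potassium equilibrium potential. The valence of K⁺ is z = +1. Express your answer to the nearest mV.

E = (60.8/z) · log₁₀([K⁺]_out/[K⁺]_in) with z = +1.
= (60.8/1) · log₁₀(4.17/102) = 60.80 · log₁₀(0.04088)
= 60.80 · (-1.3885) = -84.42 mV

-84 mV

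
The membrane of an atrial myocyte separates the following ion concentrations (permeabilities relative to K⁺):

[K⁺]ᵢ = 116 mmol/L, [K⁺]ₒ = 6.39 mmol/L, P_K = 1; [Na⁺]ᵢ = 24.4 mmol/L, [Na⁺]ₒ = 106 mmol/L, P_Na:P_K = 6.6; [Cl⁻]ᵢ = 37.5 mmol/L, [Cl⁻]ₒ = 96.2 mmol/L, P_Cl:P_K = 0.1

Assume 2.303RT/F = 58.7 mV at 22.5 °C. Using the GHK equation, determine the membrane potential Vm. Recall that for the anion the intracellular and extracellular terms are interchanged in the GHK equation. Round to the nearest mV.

23 mV

Vm = 58.7 · log₁₀[(Σ P·[cation]ₒ + Σ P·[anion]ᵢ) / (Σ P·[cation]ᵢ + Σ P·[anion]ₒ)]
Numerator = 1×6.39 + 6.6×106 + 0.1×37.5 = 709.7
Denominator = 1×116 + 6.6×24.4 + 0.1×96.2 = 286.7
Vm = 58.7 · log₁₀(2.4759) = 58.7 × (0.3937) = 23.11 mV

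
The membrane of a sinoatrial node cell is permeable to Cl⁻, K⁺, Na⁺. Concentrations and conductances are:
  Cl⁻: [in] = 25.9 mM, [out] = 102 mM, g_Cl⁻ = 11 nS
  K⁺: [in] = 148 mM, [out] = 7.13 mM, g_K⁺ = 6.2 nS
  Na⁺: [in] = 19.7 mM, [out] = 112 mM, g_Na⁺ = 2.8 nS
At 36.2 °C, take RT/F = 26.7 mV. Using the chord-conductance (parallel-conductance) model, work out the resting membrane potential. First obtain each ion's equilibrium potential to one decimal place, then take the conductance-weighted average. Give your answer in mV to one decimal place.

-38.7 mV

E_Cl⁻ = (26.7/-1)·ln(102/25.9) = -36.6 mV
E_K⁺ = (26.7/1)·ln(7.13/148) = -81.0 mV
E_Na⁺ = (26.7/1)·ln(112/19.7) = 46.4 mV
Vm = (Σ gᵢEᵢ)/(Σ gᵢ) = (11·-36.6 + 6.2·-81.0 + 2.8·46.4) / (11 + 6.2 + 2.8)
= -774.88 / 20 = -38.74 mV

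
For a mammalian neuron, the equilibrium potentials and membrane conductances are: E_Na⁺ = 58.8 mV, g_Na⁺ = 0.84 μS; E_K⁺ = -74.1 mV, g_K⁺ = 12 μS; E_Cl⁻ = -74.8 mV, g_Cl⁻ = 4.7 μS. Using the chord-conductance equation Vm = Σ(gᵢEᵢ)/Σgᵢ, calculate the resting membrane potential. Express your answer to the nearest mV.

Σ gᵢEᵢ = 0.84·(58.8) + 12·(-74.1) + 4.7·(-74.8) = -1191.37
Σ gᵢ = 0.84 + 12 + 4.7 = 17.54
Vm = -1191.37 / 17.54 = -67.92 mV

-68 mV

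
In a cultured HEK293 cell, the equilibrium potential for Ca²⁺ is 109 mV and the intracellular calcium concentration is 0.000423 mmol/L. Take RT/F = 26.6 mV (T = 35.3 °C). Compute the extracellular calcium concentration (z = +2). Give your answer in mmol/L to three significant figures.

Nernst: E = (26.6/2) · ln([out]/[in]), so ln([out]/[in]) = 109.0 × 2 / 26.6 = 8.1955.
[out]/[in] = e^(8.1955) = 3625.
[out] = 3625 × 0.000423 = 1.533 mmol/L.

1.53 mmol/L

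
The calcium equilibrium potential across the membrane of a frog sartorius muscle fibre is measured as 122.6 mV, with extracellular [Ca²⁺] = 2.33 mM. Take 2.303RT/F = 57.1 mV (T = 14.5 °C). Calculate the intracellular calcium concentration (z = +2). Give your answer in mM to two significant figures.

0.00012 mM

Nernst: E = (57.1/2) · log₁₀([out]/[in]), so log₁₀([out]/[in]) = 122.6 × 2 / 57.1 = 4.2942.
[out]/[in] = 10^(4.2942) = 1.969e+04.
[in] = 2.33 / 1.969e+04 = 0.0001183 mM.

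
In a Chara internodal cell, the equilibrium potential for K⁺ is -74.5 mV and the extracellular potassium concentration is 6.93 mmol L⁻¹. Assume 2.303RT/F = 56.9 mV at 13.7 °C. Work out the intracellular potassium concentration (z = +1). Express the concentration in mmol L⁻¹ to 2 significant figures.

Nernst: E = (56.9/1) · log₁₀([out]/[in]), so log₁₀([out]/[in]) = -74.5 × 1 / 56.9 = -1.3093.
[out]/[in] = 10^(-1.3093) = 0.04906.
[in] = 6.93 / 0.04906 = 141.3 mmol L⁻¹.

140 mmol L⁻¹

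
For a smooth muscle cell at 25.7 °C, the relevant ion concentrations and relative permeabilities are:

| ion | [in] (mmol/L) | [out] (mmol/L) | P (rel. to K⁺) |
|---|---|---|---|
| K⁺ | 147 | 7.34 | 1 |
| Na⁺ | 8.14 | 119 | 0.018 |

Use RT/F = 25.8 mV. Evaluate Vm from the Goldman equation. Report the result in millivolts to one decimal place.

-70.7 mV

Vm = 25.8 · ln[(Σ P·[cation]ₒ + Σ P·[anion]ᵢ) / (Σ P·[cation]ᵢ + Σ P·[anion]ₒ)]
Numerator = 1×7.34 + 0.018×119 = 9.482
Denominator = 1×147 + 0.018×8.14 = 147.1
Vm = 25.8 · ln(0.064439) = 25.8 × (-2.7420) = -70.74 mV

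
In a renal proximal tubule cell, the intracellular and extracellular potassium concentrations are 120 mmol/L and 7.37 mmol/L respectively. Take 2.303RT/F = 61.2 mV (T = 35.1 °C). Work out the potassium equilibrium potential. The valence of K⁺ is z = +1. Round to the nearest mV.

E = (61.2/z) · log₁₀([K⁺]_out/[K⁺]_in) with z = +1.
= (61.2/1) · log₁₀(7.37/120) = 61.20 · log₁₀(0.06142)
= 61.20 · (-1.2117) = -74.16 mV

-74 mV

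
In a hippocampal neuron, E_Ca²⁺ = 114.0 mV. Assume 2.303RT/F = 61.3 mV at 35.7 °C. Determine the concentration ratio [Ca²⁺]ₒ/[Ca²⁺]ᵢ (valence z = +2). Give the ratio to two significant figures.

log₁₀([out]/[in]) = E·z/(61.3) = 114.0 × 2 / 61.3 = 3.7194
[out]/[in] = 10^(3.7194) = 5241

5200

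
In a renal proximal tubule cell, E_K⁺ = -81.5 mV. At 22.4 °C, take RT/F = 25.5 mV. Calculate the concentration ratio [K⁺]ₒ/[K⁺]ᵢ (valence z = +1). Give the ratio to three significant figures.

ln([out]/[in]) = E·z/(25.5) = -81.5 × 1 / 25.5 = -3.1961
[out]/[in] = e^(-3.1961) = 0.04092

0.0409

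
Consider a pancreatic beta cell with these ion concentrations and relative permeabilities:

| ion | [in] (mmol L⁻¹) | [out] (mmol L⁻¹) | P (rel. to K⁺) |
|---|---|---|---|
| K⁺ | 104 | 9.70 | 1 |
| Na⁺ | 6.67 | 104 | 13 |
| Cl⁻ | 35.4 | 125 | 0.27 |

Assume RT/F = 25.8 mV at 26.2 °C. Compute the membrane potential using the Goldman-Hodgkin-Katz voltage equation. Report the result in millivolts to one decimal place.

Vm = 25.8 · ln[(Σ P·[cation]ₒ + Σ P·[anion]ᵢ) / (Σ P·[cation]ᵢ + Σ P·[anion]ₒ)]
Numerator = 1×9.70 + 13×104 + 0.27×35.4 = 1371
Denominator = 1×104 + 13×6.67 + 0.27×125 = 224.5
Vm = 25.8 · ln(6.1091) = 25.8 × (1.8098) = 46.69 mV

46.7 mV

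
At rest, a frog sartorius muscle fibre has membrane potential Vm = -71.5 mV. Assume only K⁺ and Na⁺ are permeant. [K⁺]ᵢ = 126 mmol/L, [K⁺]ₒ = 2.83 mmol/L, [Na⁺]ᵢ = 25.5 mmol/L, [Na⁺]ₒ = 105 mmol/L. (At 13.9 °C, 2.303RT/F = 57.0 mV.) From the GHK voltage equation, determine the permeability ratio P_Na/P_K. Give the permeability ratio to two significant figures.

Let α = P_Na/P_K. GHK: Vm = 57.0·log₁₀[(Kₒ + α·Naₒ)/(Kᵢ + α·Naᵢ)].
10^(Vm/57.0) = 10^(-71.5/57.0) = 0.055669
So 0.055669·(Kᵢ + α·Naᵢ) = Kₒ + α·Naₒ → α = (0.055669·126.0 − 2.83) / (105.0 − 0.055669·25.5)
α = (7.014 − 2.83) / (105.0 − 1.42) = 4.184/103.6 = 0.0404

0.040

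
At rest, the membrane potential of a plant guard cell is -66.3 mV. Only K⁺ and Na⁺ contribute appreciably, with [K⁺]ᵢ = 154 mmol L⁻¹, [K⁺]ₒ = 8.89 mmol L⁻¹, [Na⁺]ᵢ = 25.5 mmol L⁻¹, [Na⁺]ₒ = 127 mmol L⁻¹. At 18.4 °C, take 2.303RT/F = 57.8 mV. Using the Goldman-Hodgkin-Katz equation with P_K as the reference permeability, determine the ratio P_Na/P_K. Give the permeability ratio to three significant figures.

Let α = P_Na/P_K. GHK: Vm = 57.8·log₁₀[(Kₒ + α·Naₒ)/(Kᵢ + α·Naᵢ)].
10^(Vm/57.8) = 10^(-66.3/57.8) = 0.071276
So 0.071276·(Kᵢ + α·Naᵢ) = Kₒ + α·Naₒ → α = (0.071276·154.0 − 8.89) / (127.0 − 0.071276·25.5)
α = (10.98 − 8.89) / (127.0 − 1.818) = 2.086/125.2 = 0.01667

0.0167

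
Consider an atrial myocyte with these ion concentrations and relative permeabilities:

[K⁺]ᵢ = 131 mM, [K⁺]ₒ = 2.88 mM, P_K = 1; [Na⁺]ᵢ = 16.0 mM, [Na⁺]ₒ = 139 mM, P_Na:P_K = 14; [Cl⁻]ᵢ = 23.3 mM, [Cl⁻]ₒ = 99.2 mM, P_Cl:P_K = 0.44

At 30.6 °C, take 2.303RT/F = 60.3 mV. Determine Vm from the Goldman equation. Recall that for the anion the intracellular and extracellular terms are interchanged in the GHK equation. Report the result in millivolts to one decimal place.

41.7 mV

Vm = 60.3 · log₁₀[(Σ P·[cation]ₒ + Σ P·[anion]ᵢ) / (Σ P·[cation]ᵢ + Σ P·[anion]ₒ)]
Numerator = 1×2.88 + 14×139 + 0.44×23.3 = 1959
Denominator = 1×131 + 14×16.0 + 0.44×99.2 = 398.6
Vm = 60.3 · log₁₀(4.9144) = 60.3 × (0.6915) = 41.70 mV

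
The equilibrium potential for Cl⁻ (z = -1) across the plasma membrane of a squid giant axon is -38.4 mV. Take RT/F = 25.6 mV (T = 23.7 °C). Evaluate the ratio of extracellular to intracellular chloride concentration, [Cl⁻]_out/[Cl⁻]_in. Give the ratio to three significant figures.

ln([out]/[in]) = E·z/(25.6) = -38.4 × -1 / 25.6 = 1.5000
[out]/[in] = e^(1.5000) = 4.482

4.48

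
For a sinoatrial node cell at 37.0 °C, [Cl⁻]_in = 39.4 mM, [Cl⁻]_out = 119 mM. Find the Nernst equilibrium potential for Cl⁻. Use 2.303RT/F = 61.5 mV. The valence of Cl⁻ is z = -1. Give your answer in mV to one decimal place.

E = (61.5/z) · log₁₀([Cl⁻]_out/[Cl⁻]_in) with z = -1.
For an anion, dividing by z = -1 reverses the sign.
= (61.5/-1) · log₁₀(119/39.4) = -61.50 · log₁₀(3.02)
= -61.50 · (0.4801) = -29.52 mV

-29.5 mV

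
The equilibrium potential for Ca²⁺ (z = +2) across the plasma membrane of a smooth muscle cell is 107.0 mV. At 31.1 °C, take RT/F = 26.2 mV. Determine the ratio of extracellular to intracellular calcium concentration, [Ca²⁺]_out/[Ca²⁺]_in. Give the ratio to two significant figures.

3500

ln([out]/[in]) = E·z/(26.2) = 107.0 × 2 / 26.2 = 8.1679
[out]/[in] = e^(8.1679) = 3526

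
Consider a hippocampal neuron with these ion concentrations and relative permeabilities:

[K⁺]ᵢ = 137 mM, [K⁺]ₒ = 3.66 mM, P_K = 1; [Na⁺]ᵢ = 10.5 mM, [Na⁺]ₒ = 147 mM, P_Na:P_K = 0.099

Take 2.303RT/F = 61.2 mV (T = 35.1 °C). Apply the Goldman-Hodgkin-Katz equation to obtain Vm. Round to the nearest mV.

-54 mV

Vm = 61.2 · log₁₀[(Σ P·[cation]ₒ + Σ P·[anion]ᵢ) / (Σ P·[cation]ᵢ + Σ P·[anion]ₒ)]
Numerator = 1×3.66 + 0.099×147 = 18.21
Denominator = 1×137 + 0.099×10.5 = 138
Vm = 61.2 · log₁₀(0.13194) = 61.2 × (-0.8796) = -53.83 mV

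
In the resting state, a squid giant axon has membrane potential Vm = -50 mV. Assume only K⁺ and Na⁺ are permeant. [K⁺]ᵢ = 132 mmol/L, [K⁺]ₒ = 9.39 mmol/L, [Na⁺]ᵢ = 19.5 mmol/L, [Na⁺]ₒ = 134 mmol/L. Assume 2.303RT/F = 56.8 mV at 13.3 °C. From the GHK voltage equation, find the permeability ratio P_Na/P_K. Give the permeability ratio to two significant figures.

Let α = P_Na/P_K. GHK: Vm = 56.8·log₁₀[(Kₒ + α·Naₒ)/(Kᵢ + α·Naᵢ)].
10^(Vm/56.8) = 10^(-50.0/56.8) = 0.13174
So 0.13174·(Kᵢ + α·Naᵢ) = Kₒ + α·Naₒ → α = (0.13174·132.0 − 9.39) / (134.0 − 0.13174·19.5)
α = (17.39 − 9.39) / (134.0 − 2.569) = 8/131.4 = 0.06087

0.061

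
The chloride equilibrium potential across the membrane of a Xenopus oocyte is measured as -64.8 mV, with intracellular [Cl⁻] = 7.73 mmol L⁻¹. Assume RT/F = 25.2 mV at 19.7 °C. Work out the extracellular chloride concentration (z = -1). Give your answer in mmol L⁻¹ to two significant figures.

Nernst: E = (25.2/-1) · ln([out]/[in]), so ln([out]/[in]) = -64.8 × -1 / 25.2 = 2.5714.
[out]/[in] = e^(2.5714) = 13.08.
[out] = 13.08 × 7.73 = 101.1 mmol L⁻¹.

100 mmol L⁻¹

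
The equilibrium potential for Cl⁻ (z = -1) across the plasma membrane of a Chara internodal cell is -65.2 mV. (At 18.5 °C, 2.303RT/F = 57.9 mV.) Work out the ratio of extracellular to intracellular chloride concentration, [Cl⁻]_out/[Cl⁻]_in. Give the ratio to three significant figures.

13.4

log₁₀([out]/[in]) = E·z/(57.9) = -65.2 × -1 / 57.9 = 1.1261
[out]/[in] = 10^(1.1261) = 13.37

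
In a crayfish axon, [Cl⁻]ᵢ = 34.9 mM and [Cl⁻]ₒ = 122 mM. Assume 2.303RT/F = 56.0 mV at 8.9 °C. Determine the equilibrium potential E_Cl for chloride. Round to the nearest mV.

E = (56.0/z) · log₁₀([Cl⁻]_out/[Cl⁻]_in) with z = -1.
For an anion, dividing by z = -1 reverses the sign.
= (56.0/-1) · log₁₀(122/34.9) = -56.00 · log₁₀(3.496)
= -56.00 · (0.5435) = -30.44 mV

-30 mV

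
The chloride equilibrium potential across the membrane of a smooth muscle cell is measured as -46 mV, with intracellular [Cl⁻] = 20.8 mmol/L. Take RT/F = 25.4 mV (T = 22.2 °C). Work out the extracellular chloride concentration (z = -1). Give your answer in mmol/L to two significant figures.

Nernst: E = (25.4/-1) · ln([out]/[in]), so ln([out]/[in]) = -46.0 × -1 / 25.4 = 1.8110.
[out]/[in] = e^(1.8110) = 6.117.
[out] = 6.117 × 20.8 = 127.2 mmol/L.

130 mmol/L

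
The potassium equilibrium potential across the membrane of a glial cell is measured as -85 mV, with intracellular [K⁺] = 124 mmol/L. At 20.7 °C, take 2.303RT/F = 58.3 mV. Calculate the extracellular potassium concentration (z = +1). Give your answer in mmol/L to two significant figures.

Nernst: E = (58.3/1) · log₁₀([out]/[in]), so log₁₀([out]/[in]) = -85.0 × 1 / 58.3 = -1.4580.
[out]/[in] = 10^(-1.4580) = 0.03484.
[out] = 0.03484 × 124 = 4.32 mmol/L.

4.3 mmol/L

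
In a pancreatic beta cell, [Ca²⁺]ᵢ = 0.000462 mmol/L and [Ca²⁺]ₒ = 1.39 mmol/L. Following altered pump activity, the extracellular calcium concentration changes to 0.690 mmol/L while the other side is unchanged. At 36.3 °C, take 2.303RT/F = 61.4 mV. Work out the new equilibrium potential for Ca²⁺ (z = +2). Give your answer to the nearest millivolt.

97 mV

After the shift: [Ca²⁺]_out = 0.690, [Ca²⁺]_in = 0.000462 mmol/L.
E_new = (61.4/2)·log₁₀(0.690/0.000462) = 30.70 · (3.1742) = 97.45 mV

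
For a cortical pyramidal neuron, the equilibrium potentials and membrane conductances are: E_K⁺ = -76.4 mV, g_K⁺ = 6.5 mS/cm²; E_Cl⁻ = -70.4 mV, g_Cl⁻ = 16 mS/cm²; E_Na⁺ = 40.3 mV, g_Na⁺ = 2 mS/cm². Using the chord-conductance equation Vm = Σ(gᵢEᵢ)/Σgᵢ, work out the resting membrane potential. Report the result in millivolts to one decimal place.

Σ gᵢEᵢ = 6.5·(-76.4) + 16·(-70.4) + 2·(40.3) = -1542.40
Σ gᵢ = 6.5 + 16 + 2 = 24.5
Vm = -1542.40 / 24.5 = -62.96 mV

-63.0 mV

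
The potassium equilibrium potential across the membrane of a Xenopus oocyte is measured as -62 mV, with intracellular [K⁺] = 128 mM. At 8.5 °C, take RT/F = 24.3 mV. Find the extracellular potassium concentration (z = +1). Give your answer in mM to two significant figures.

10 mM

Nernst: E = (24.3/1) · ln([out]/[in]), so ln([out]/[in]) = -62.0 × 1 / 24.3 = -2.5514.
[out]/[in] = e^(-2.5514) = 0.07797.
[out] = 0.07797 × 128 = 9.98 mM.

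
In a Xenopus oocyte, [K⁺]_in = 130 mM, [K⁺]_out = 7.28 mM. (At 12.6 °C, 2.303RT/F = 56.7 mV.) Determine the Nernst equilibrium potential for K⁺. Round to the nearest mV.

-71 mV

E = (56.7/z) · log₁₀([K⁺]_out/[K⁺]_in) with z = +1.
= (56.7/1) · log₁₀(7.28/130) = 56.70 · log₁₀(0.056)
= 56.70 · (-1.2518) = -70.98 mV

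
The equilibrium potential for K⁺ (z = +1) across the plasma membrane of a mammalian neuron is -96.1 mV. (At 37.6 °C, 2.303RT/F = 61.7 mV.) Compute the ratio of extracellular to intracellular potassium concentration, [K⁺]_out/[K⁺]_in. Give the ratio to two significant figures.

0.028

log₁₀([out]/[in]) = E·z/(61.7) = -96.1 × 1 / 61.7 = -1.5575
[out]/[in] = 10^(-1.5575) = 0.0277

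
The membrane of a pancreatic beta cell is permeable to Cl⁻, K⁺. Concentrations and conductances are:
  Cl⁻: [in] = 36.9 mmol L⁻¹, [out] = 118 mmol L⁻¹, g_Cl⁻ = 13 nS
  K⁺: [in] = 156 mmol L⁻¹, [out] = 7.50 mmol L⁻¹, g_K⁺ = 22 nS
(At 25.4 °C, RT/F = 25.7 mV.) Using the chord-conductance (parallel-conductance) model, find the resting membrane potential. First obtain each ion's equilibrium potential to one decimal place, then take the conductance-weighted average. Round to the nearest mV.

E_Cl⁻ = (25.7/-1)·ln(118/36.9) = -29.9 mV
E_K⁺ = (25.7/1)·ln(7.50/156) = -78.0 mV
Vm = (Σ gᵢEᵢ)/(Σ gᵢ) = (13·-29.9 + 22·-78.0) / (13 + 22)
= -2104.70 / 35 = -60.13 mV

-60 mV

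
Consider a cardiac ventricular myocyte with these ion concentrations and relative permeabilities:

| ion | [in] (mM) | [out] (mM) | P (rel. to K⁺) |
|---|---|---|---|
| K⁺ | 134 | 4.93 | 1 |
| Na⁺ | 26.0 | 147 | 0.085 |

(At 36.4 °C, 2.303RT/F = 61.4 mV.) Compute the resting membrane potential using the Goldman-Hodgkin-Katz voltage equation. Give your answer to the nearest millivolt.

-55 mV

Vm = 61.4 · log₁₀[(Σ P·[cation]ₒ + Σ P·[anion]ᵢ) / (Σ P·[cation]ᵢ + Σ P·[anion]ₒ)]
Numerator = 1×4.93 + 0.085×147 = 17.43
Denominator = 1×134 + 0.085×26.0 = 136.2
Vm = 61.4 · log₁₀(0.12793) = 61.4 × (-0.8930) = -54.83 mV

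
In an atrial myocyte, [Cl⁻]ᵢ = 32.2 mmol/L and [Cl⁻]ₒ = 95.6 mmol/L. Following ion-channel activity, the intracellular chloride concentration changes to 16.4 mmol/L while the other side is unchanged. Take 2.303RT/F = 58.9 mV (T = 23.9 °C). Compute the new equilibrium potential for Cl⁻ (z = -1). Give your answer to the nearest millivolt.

-45 mV

After the shift: [Cl⁻]_out = 95.6, [Cl⁻]_in = 16.4 mmol/L.
E_new = (58.9/-1)·log₁₀(95.6/16.4) = -58.90 · (0.7656) = -45.09 mV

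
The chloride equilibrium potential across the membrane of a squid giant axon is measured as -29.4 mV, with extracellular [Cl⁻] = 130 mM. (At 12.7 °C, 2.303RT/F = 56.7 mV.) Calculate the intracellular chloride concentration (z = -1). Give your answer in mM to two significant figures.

39 mM

Nernst: E = (56.7/-1) · log₁₀([out]/[in]), so log₁₀([out]/[in]) = -29.4 × -1 / 56.7 = 0.5185.
[out]/[in] = 10^(0.5185) = 3.3.
[in] = 130 / 3.3 = 39.39 mM.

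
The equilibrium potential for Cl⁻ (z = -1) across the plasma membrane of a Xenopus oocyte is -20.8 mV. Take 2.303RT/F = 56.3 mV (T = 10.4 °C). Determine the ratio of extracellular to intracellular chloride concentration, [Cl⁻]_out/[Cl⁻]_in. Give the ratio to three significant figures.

2.34

log₁₀([out]/[in]) = E·z/(56.3) = -20.8 × -1 / 56.3 = 0.3694
[out]/[in] = 10^(0.3694) = 2.341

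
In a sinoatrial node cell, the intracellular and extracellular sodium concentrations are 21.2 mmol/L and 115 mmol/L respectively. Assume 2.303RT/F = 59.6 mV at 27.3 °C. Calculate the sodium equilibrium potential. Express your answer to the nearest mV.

E = (59.6/z) · log₁₀([Na⁺]_out/[Na⁺]_in) with z = +1.
= (59.6/1) · log₁₀(115/21.2) = 59.60 · log₁₀(5.425)
= 59.60 · (0.7344) = 43.77 mV

44 mV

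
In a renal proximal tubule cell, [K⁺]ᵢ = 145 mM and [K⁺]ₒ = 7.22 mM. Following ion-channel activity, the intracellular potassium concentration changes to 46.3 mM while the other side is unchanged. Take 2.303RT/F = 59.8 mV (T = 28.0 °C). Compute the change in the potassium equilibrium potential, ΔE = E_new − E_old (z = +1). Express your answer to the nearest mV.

30 mV

E_old = (59.8/1)·log₁₀(7.22/145) = -77.91 mV
E_new = (59.8/1)·log₁₀(7.22/46.3) = -48.26 mV
ΔE = -48.26 − (-77.91) = 29.65 mV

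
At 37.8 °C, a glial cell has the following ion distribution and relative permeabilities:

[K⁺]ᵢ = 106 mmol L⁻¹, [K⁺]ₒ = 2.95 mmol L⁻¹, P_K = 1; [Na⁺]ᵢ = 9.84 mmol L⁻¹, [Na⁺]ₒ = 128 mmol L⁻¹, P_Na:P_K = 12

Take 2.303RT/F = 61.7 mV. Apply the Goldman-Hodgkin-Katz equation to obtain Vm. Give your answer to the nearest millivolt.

Vm = 61.7 · log₁₀[(Σ P·[cation]ₒ + Σ P·[anion]ᵢ) / (Σ P·[cation]ᵢ + Σ P·[anion]ₒ)]
Numerator = 1×2.95 + 12×128 = 1539
Denominator = 1×106 + 12×9.84 = 224.1
Vm = 61.7 · log₁₀(6.8679) = 61.7 × (0.8368) = 51.63 mV

52 mV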